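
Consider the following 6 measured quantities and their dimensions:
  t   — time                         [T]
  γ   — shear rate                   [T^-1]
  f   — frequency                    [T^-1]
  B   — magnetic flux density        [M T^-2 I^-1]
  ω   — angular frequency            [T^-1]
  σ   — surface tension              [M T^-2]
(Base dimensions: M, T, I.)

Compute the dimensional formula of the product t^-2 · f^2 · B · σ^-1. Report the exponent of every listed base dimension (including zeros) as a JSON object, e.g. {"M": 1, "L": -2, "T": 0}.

{"M": 0, "T": -4, "I": -1}

Dimensional matrix (M×T×I by t×γ×f×B×ω×σ):
  M: [ 0  0  0  1  0  1]
  T: [ 1 -1 -1 -2 -1 -2]
  I: [ 0  0  0 -1  0  0]
  [M]: (-2)·0+(2)·0+(1)·1+(-1)·1 = 0
  [T]: (-2)·1+(2)·-1+(1)·-2+(-1)·-2 = -4
  [I]: (-2)·0+(2)·0+(1)·-1+(-1)·0 = -1
⇒ T^-4 I^-1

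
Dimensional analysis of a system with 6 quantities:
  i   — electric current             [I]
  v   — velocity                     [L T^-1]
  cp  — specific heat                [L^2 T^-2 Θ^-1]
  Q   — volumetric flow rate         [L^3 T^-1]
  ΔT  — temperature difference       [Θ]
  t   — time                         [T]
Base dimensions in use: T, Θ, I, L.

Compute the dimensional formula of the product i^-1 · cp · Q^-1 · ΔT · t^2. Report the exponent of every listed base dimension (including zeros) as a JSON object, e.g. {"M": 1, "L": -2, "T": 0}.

{"T": 1, "Θ": 0, "I": -1, "L": -1}

Write exponents as rows T,Θ,I,L / cols i,v,cp,Q,ΔT,t:
  T: [ 0 -1 -2 -1  0  1]
  Θ: [ 0  0 -1  0  1  0]
  I: [ 1  0  0  0  0  0]
  L: [ 0  1  2  3  0  0]
  [T]: (-1)·0+(1)·-2+(-1)·-1+(1)·0+(2)·1 = 1
  [Θ]: (-1)·0+(1)·-1+(-1)·0+(1)·1+(2)·0 = 0
  [I]: (-1)·1+(1)·0+(-1)·0+(1)·0+(2)·0 = -1
  [L]: (-1)·0+(1)·2+(-1)·3+(1)·0+(2)·0 = -1
⇒ T I^-1 L^-1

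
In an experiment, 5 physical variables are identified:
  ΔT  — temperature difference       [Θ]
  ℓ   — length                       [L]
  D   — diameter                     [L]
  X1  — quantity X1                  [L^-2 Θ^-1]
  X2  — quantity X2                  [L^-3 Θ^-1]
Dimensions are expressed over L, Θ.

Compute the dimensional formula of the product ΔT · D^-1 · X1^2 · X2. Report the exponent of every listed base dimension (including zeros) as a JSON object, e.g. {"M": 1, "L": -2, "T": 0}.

Dimensional matrix (L×Θ by ΔT×ℓ×D×X1×X2):
  L: [ 0  1  1 -2 -3]
  Θ: [ 1  0  0 -1 -1]
  [L]: (1)·0+(-1)·1+(2)·-2+(1)·-3 = -8
  [Θ]: (1)·1+(-1)·0+(2)·-1+(1)·-1 = -2
⇒ L^-8 Θ^-2

{"L": -8, "Θ": -2}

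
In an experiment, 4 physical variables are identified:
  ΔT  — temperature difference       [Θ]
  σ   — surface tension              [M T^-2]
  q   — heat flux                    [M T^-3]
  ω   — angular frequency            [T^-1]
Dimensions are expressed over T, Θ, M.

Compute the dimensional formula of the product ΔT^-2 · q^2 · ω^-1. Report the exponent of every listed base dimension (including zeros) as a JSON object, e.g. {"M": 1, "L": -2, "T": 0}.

{"T": -5, "Θ": -2, "M": 2}

Write exponents as rows T,Θ,M / cols ΔT,σ,q,ω:
  T: [ 0 -2 -3 -1]
  Θ: [ 1  0  0  0]
  M: [ 0  1  1  0]
  [T]: (-2)·0+(2)·-3+(-1)·-1 = -5
  [Θ]: (-2)·1+(2)·0+(-1)·0 = -2
  [M]: (-2)·0+(2)·1+(-1)·0 = 2
⇒ T^-5 Θ^-2 M^2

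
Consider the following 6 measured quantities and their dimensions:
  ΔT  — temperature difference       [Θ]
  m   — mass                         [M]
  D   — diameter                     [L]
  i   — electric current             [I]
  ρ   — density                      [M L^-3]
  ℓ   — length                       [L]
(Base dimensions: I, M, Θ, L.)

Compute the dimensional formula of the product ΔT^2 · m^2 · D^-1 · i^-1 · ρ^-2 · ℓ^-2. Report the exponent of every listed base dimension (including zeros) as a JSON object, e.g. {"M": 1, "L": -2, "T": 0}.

{"I": -1, "M": 0, "Θ": 2, "L": 3}

Exponent matrix [I,M,Θ,L] × [ΔT,m,D,i,ρ,ℓ]:
  I: [ 0  0  0  1  0  0]
  M: [ 0  1  0  0  1  0]
  Θ: [ 1  0  0  0  0  0]
  L: [ 0  0  1  0 -3  1]
  [I]: (2)·0+(2)·0+(-1)·0+(-1)·1+(-2)·0+(-2)·0 = -1
  [M]: (2)·0+(2)·1+(-1)·0+(-1)·0+(-2)·1+(-2)·0 = 0
  [Θ]: (2)·1+(2)·0+(-1)·0+(-1)·0+(-2)·0+(-2)·0 = 2
  [L]: (2)·0+(2)·0+(-1)·1+(-1)·0+(-2)·-3+(-2)·1 = 3
⇒ I^-1 Θ^2 L^3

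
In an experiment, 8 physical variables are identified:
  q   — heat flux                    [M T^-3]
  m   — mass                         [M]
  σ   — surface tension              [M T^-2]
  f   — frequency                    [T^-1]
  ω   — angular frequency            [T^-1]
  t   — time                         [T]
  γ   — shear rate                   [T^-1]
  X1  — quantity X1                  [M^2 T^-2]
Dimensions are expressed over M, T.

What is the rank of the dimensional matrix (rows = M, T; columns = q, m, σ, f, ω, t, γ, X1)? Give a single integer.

Write exponents as rows M,T / cols q,m,σ,f,ω,t,γ,X1:
  M: [ 1  1  1  0  0  0  0  2]
  T: [-3  0 -2 -1 -1  1 -1 -2]
Row reduction gives pivot columns q,m; rank = 2

2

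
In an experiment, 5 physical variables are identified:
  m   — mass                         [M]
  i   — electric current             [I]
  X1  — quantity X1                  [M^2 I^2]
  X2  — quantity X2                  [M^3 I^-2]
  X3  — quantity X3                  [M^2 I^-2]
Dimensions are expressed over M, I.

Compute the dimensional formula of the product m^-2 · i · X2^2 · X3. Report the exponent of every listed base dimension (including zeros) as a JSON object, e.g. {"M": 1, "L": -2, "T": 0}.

Exponent matrix [M,I] × [m,i,X1,X2,X3]:
  M: [ 1  0  2  3  2]
  I: [ 0  1  2 -2 -2]
  [M]: (-2)·1+(1)·0+(2)·3+(1)·2 = 6
  [I]: (-2)·0+(1)·1+(2)·-2+(1)·-2 = -5
⇒ M^6 I^-5

{"M": 6, "I": -5}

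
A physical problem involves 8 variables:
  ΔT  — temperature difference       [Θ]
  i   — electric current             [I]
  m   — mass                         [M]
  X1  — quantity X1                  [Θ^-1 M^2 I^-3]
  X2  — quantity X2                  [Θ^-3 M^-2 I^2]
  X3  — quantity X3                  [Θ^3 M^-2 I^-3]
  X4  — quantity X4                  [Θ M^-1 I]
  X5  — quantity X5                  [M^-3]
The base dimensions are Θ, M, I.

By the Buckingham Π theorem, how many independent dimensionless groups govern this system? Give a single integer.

Exponent matrix [Θ,M,I] × [ΔT,i,m,X1,X2,X3,X4,X5]:
  Θ: [ 1  0  0 -1 -3  3  1  0]
  M: [ 0  0  1  2 -2 -2 -1 -3]
  I: [ 0  1  0 -3  2 -3  1  0]
Echelon form has 3 nonzero rows (pivots: ΔT,i,m)
n=8, r=3 ⇒ 5 dimensionless groups

5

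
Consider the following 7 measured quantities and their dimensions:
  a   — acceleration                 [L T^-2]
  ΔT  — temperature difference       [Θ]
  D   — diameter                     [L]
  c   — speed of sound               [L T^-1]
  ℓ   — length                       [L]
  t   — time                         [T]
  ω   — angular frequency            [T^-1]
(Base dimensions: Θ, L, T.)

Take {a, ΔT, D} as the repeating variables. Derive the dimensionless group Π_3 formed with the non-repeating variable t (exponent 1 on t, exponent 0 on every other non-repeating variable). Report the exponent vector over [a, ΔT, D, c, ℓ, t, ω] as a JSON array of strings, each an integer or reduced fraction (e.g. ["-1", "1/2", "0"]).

Dimensional matrix (Θ×L×T by a×ΔT×D×c×ℓ×t×ω):
  Θ: [ 0  1  0  0  0  0  0]
  L: [ 1  0  1  1  1  0  0]
  T: [-2  0  0 -1  0  1 -1]
Echelon form has 3 nonzero rows (pivots: a,ΔT,D)
Repeat: a,ΔT,D; free: c,ℓ,t,ω
RREF:
  r0: [   1    0    0  1/2    0 -1/2  1/2]
  r1: [   0    1    0    0    0    0    0]
  r2: [   0    0    1  1/2    1  1/2 -1/2]
Fix exponent of t at 1, c at 0, ℓ at 0, ω at 0; solve each RREF row for its pivot's exponent:
  r0: exp(a) + (-1/2)·1 = 0 ⇒ exp(a) = 1/2
  r1: exp(ΔT) + (0)·1 = 0 ⇒ exp(ΔT) = 0
  r2: exp(D) + (1/2)·1 = 0 ⇒ exp(D) = -1/2
Π_3 = a^(1/2) · D^(-1/2) · t

["1/2", "0", "-1/2", "0", "0", "1", "0"]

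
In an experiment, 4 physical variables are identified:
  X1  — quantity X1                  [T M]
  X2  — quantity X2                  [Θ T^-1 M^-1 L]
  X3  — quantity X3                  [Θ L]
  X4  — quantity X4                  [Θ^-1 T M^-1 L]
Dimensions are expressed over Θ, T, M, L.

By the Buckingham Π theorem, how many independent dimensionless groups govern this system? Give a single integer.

1

Exponent matrix [Θ,T,M,L] × [X1,X2,X3,X4]:
  Θ: [ 0  1  1 -1]
  T: [ 1 -1  0  1]
  M: [ 1 -1  0 -1]
  L: [ 0  1  1  1]
RREF → pivots at {X1,X2,X4} ⇒ r = 3
n=4, r=3 ⇒ 1 dimensionless group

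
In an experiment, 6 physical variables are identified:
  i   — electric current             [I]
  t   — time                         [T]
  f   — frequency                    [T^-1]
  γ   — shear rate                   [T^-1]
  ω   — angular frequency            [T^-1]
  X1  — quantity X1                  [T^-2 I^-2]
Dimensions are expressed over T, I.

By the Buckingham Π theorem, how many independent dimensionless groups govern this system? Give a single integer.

4

Dimensional matrix (T×I by i×t×f×γ×ω×X1):
  T: [ 0  1 -1 -1 -1 -2]
  I: [ 1  0  0  0  0 -2]
RREF → pivots at {i,t} ⇒ r = 2
Π count = n − r = 6 − 2 = 4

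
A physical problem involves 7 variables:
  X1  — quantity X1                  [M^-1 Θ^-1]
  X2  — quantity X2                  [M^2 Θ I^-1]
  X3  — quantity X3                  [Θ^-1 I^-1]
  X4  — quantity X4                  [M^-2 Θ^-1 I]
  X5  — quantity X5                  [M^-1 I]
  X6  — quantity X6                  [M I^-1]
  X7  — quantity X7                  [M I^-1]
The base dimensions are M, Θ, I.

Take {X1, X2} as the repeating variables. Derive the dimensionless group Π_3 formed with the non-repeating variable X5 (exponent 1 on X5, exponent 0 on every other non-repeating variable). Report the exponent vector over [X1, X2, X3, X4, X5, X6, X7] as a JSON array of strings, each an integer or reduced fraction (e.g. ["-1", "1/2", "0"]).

["1", "1", "0", "0", "1", "0", "0"]

Write exponents as rows M,Θ,I / cols X1,X2,X3,X4,X5,X6,X7:
  M: [-1  2  0 -2 -1  1  1]
  Θ: [-1  1 -1 -1  0  0  0]
  I: [ 0 -1 -1  1  1 -1 -1]
RREF → pivots at {X1,X2} ⇒ r = 2
Repeat: X1,X2; free: X3,X4,X5,X6,X7
RREF:
  r0: [   1    0    2    0   -1    1    1]
  r1: [   0    1    1   -1   -1    1    1]
  r2: [   0    0    0    0    0    0    0]
Fix exponent of X5 at 1, X3 at 0, X4 at 0, X6 at 0, X7 at 0; solve each RREF row for its pivot's exponent:
  r0: exp(X1) + (-1)·1 = 0 ⇒ exp(X1) = 1
  r1: exp(X2) + (-1)·1 = 0 ⇒ exp(X2) = 1
Π_3 = X1 · X2 · X5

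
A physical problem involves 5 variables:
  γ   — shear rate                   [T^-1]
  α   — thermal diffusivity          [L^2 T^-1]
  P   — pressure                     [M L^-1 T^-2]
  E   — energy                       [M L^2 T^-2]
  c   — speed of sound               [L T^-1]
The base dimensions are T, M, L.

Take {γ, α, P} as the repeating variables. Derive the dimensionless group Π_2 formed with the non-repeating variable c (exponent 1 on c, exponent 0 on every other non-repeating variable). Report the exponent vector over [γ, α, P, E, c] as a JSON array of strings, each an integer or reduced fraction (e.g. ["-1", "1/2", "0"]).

Exponent matrix [T,M,L] × [γ,α,P,E,c]:
  T: [-1 -1 -2 -2 -1]
  M: [ 0  0  1  1  0]
  L: [ 0  2 -1  2  1]
RREF → pivots at {γ,α,P} ⇒ r = 3
Pivot set = {γ,α,P}, free = {E,c}
RREF:
  r0: [   1    0    0 -3/2  1/2]
  r1: [   0    1    0  3/2  1/2]
  r2: [   0    0    1    1    0]
Fix exponent of c at 1, E at 0; solve each RREF row for its pivot's exponent:
  r0: exp(γ) + (1/2)·1 = 0 ⇒ exp(γ) = -1/2
  r1: exp(α) + (1/2)·1 = 0 ⇒ exp(α) = -1/2
  r2: exp(P) + (0)·1 = 0 ⇒ exp(P) = 0
Π_2 = γ^(-1/2) · α^(-1/2) · c

["-1/2", "-1/2", "0", "0", "1"]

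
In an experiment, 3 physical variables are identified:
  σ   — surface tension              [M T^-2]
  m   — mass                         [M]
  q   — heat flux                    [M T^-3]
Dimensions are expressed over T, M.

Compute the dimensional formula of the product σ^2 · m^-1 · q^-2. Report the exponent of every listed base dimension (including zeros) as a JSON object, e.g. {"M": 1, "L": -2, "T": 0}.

{"T": 2, "M": -1}

Write exponents as rows T,M / cols σ,m,q:
  T: [-2  0 -3]
  M: [ 1  1  1]
  [T]: (2)·-2+(-1)·0+(-2)·-3 = 2
  [M]: (2)·1+(-1)·1+(-2)·1 = -1
⇒ T^2 M^-1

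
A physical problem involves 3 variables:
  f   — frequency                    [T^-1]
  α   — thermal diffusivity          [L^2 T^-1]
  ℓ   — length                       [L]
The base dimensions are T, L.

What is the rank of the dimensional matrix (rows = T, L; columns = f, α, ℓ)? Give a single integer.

2

Write exponents as rows T,L / cols f,α,ℓ:
  T: [-1 -1  0]
  L: [ 0  2  1]
Echelon form has 2 nonzero rows (pivots: f,α)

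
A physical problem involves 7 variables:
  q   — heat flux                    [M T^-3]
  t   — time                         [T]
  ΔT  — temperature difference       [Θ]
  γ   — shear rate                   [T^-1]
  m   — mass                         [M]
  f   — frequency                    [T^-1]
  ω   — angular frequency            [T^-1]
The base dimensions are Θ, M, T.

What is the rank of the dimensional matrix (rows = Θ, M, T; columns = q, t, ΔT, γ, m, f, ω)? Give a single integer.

Exponent matrix [Θ,M,T] × [q,t,ΔT,γ,m,f,ω]:
  Θ: [ 0  0  1  0  0  0  0]
  M: [ 1  0  0  0  1  0  0]
  T: [-3  1  0 -1  0 -1 -1]
Row reduction gives pivot columns q,t,ΔT; rank = 3

3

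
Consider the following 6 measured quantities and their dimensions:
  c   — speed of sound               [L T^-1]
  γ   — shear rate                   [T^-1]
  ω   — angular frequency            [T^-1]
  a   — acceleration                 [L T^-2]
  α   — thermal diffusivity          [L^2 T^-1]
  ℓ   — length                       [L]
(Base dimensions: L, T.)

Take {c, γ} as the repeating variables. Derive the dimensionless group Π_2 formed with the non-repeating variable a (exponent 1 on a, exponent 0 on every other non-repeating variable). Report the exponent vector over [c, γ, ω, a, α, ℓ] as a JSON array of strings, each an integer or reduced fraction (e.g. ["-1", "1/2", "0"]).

["-1", "-1", "0", "1", "0", "0"]

Exponent matrix [L,T] × [c,γ,ω,a,α,ℓ]:
  L: [ 1  0  0  1  2  1]
  T: [-1 -1 -1 -2 -1  0]
Row reduction gives pivot columns c,γ; rank = 2
Pivot set = {c,γ}, free = {ω,a,α,ℓ}
RREF:
  r0: [   1    0    0    1    2    1]
  r1: [   0    1    1    1   -1   -1]
Fix exponent of a at 1, ω at 0, α at 0, ℓ at 0; solve each RREF row for its pivot's exponent:
  r0: exp(c) + (1)·1 = 0 ⇒ exp(c) = -1
  r1: exp(γ) + (1)·1 = 0 ⇒ exp(γ) = -1
Π_2 = c^-1 · γ^-1 · a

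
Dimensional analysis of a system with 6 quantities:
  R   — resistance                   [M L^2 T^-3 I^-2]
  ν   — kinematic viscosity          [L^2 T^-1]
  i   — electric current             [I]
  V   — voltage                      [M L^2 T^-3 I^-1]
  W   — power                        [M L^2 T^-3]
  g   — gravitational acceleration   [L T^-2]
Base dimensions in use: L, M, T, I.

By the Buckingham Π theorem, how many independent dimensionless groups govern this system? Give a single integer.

2

Dimensional matrix (L×M×T×I by R×ν×i×V×W×g):
  L: [ 2  2  0  2  2  1]
  M: [ 1  0  0  1  1  0]
  T: [-3 -1  0 -3 -3 -2]
  I: [-2  0  1 -1  0  0]
RREF → pivots at {R,ν,i,g} ⇒ r = 4
n=6, r=4 ⇒ 2 dimensionless groups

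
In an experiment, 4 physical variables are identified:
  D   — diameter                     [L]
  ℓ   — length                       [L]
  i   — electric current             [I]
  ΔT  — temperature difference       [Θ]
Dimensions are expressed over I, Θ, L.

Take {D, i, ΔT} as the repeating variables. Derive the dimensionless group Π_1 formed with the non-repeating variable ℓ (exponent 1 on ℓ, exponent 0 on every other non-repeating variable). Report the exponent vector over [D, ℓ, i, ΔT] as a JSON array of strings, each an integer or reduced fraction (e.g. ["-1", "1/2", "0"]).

["-1", "1", "0", "0"]

Write exponents as rows I,Θ,L / cols D,ℓ,i,ΔT:
  I: [ 0  0  1  0]
  Θ: [ 0  0  0  1]
  L: [ 1  1  0  0]
Echelon form has 3 nonzero rows (pivots: D,i,ΔT)
Repeat: D,i,ΔT; free: ℓ
RREF:
  r0: [   1    1    0    0]
  r1: [   0    0    1    0]
  r2: [   0    0    0    1]
Fix exponent of ℓ at 1; solve each RREF row for its pivot's exponent:
  r0: exp(D) + (1)·1 = 0 ⇒ exp(D) = -1
  r1: exp(i) + (0)·1 = 0 ⇒ exp(i) = 0
  r2: exp(ΔT) + (0)·1 = 0 ⇒ exp(ΔT) = 0
Π_1 = D^-1 · ℓ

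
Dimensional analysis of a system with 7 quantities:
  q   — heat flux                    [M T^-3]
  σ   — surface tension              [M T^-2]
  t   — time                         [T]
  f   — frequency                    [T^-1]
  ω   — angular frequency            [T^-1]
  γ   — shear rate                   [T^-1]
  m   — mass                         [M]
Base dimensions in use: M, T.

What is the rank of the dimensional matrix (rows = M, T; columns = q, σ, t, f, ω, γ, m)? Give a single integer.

2

Write exponents as rows M,T / cols q,σ,t,f,ω,γ,m:
  M: [ 1  1  0  0  0  0  1]
  T: [-3 -2  1 -1 -1 -1  0]
Row reduction gives pivot columns q,σ; rank = 2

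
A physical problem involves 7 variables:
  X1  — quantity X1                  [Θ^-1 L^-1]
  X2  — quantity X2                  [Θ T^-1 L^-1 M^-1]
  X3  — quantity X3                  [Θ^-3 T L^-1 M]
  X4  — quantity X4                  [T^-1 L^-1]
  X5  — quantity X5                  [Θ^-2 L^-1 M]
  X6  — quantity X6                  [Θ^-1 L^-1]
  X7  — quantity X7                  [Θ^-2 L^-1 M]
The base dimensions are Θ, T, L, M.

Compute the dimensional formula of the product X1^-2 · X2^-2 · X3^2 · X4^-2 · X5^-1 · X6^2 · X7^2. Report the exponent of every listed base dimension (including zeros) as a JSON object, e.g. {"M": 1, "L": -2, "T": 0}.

{"Θ": -10, "T": 6, "L": 1, "M": 5}

Exponent matrix [Θ,T,L,M] × [X1,X2,X3,X4,X5,X6,X7]:
  Θ: [-1  1 -3  0 -2 -1 -2]
  T: [ 0 -1  1 -1  0  0  0]
  L: [-1 -1 -1 -1 -1 -1 -1]
  M: [ 0 -1  1  0  1  0  1]
  [Θ]: (-2)·-1+(-2)·1+(2)·-3+(-2)·0+(-1)·-2+(2)·-1+(2)·-2 = -10
  [T]: (-2)·0+(-2)·-1+(2)·1+(-2)·-1+(-1)·0+(2)·0+(2)·0 = 6
  [L]: (-2)·-1+(-2)·-1+(2)·-1+(-2)·-1+(-1)·-1+(2)·-1+(2)·-1 = 1
  [M]: (-2)·0+(-2)·-1+(2)·1+(-2)·0+(-1)·1+(2)·0+(2)·1 = 5
⇒ Θ^-10 T^6 L M^5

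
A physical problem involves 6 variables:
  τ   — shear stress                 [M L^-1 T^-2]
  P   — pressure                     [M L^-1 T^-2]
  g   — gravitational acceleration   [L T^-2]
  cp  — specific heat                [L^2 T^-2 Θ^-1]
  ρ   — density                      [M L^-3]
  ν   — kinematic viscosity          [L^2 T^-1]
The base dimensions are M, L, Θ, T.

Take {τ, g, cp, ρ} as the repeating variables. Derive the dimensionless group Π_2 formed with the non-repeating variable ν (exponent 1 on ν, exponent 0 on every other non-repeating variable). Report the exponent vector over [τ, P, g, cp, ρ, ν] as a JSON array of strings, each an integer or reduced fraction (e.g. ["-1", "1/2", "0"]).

Exponent matrix [M,L,Θ,T] × [τ,P,g,cp,ρ,ν]:
  M: [ 1  1  0  0  1  0]
  L: [-1 -1  1  2 -3  2]
  Θ: [ 0  0  0 -1  0  0]
  T: [-2 -2 -2 -2  0 -1]
RREF → pivots at {τ,g,cp,ρ} ⇒ r = 4
Pivot set = {τ,g,cp,ρ}, free = {P,ν}
RREF:
  r0: [   1    1    0    0    0  3/2]
  r1: [   0    0    1    0    0   -1]
  r2: [   0    0    0    1    0    0]
  r3: [   0    0    0    0    1 -3/2]
Fix exponent of ν at 1, P at 0; solve each RREF row for its pivot's exponent:
  r0: exp(τ) + (3/2)·1 = 0 ⇒ exp(τ) = -3/2
  r1: exp(g) + (-1)·1 = 0 ⇒ exp(g) = 1
  r2: exp(cp) + (0)·1 = 0 ⇒ exp(cp) = 0
  r3: exp(ρ) + (-3/2)·1 = 0 ⇒ exp(ρ) = 3/2
Π_2 = τ^(-3/2) · g · ρ^(3/2) · ν

["-3/2", "0", "1", "0", "3/2", "1"]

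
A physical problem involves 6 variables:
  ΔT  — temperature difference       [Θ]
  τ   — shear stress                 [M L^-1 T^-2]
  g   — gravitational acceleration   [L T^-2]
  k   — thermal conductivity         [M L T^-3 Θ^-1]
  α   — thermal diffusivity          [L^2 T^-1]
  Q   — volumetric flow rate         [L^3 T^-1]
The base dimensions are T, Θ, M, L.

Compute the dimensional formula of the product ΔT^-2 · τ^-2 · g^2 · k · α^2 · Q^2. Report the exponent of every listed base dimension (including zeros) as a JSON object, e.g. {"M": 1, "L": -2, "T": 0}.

{"T": -7, "Θ": -3, "M": -1, "L": 15}

Exponent matrix [T,Θ,M,L] × [ΔT,τ,g,k,α,Q]:
  T: [ 0 -2 -2 -3 -1 -1]
  Θ: [ 1  0  0 -1  0  0]
  M: [ 0  1  0  1  0  0]
  L: [ 0 -1  1  1  2  3]
  [T]: (-2)·0+(-2)·-2+(2)·-2+(1)·-3+(2)·-1+(2)·-1 = -7
  [Θ]: (-2)·1+(-2)·0+(2)·0+(1)·-1+(2)·0+(2)·0 = -3
  [M]: (-2)·0+(-2)·1+(2)·0+(1)·1+(2)·0+(2)·0 = -1
  [L]: (-2)·0+(-2)·-1+(2)·1+(1)·1+(2)·2+(2)·3 = 15
⇒ T^-7 Θ^-3 M^-1 L^15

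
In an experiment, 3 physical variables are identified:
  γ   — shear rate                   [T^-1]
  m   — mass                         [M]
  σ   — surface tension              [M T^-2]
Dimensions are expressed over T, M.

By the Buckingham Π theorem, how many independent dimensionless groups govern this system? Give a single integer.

Exponent matrix [T,M] × [γ,m,σ]:
  T: [-1  0 -2]
  M: [ 0  1  1]
RREF → pivots at {γ,m} ⇒ r = 2
Π count = n − r = 3 − 2 = 1

1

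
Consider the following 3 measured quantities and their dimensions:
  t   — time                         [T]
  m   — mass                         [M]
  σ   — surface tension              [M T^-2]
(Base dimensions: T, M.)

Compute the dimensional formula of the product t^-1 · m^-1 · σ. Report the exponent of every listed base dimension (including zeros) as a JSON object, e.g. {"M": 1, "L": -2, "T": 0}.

{"T": -3, "M": 0}

Exponent matrix [T,M] × [t,m,σ]:
  T: [ 1  0 -2]
  M: [ 0  1  1]
  [T]: (-1)·1+(-1)·0+(1)·-2 = -3
  [M]: (-1)·0+(-1)·1+(1)·1 = 0
⇒ T^-3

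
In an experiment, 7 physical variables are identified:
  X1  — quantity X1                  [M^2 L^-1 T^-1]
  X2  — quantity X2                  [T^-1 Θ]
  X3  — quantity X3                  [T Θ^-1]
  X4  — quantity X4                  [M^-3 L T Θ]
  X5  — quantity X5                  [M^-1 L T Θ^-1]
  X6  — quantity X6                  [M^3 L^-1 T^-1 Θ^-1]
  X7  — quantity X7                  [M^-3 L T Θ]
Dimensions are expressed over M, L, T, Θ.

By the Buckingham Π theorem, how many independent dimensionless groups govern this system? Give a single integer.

Exponent matrix [M,L,T,Θ] × [X1,X2,X3,X4,X5,X6,X7]:
  M: [ 2  0  0 -3 -1  3 -3]
  L: [-1  0  0  1  1 -1  1]
  T: [-1 -1  1  1  1 -1  1]
  Θ: [ 0  1 -1  1 -1 -1  1]
Echelon form has 3 nonzero rows (pivots: X1,X2,X4)
Π count = n − r = 7 − 3 = 4

4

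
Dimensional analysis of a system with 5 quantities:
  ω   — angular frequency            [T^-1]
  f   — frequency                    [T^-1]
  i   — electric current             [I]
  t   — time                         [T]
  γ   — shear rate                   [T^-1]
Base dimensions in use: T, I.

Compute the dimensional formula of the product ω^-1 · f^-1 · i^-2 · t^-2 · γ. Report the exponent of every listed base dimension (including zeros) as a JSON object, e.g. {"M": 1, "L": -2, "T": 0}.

Dimensional matrix (T×I by ω×f×i×t×γ):
  T: [-1 -1  0  1 -1]
  I: [ 0  0  1  0  0]
  [T]: (-1)·-1+(-1)·-1+(-2)·0+(-2)·1+(1)·-1 = -1
  [I]: (-1)·0+(-1)·0+(-2)·1+(-2)·0+(1)·0 = -2
⇒ T^-1 I^-2

{"T": -1, "I": -2}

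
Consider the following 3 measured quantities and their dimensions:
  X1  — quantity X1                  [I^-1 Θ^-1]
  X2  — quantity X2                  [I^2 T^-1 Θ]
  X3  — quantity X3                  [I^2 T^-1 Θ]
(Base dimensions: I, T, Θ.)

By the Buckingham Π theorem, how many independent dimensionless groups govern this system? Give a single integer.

1

Exponent matrix [I,T,Θ] × [X1,X2,X3]:
  I: [-1  2  2]
  T: [ 0 -1 -1]
  Θ: [-1  1  1]
Row reduction gives pivot columns X1,X2; rank = 2
Π count = n − r = 3 − 2 = 1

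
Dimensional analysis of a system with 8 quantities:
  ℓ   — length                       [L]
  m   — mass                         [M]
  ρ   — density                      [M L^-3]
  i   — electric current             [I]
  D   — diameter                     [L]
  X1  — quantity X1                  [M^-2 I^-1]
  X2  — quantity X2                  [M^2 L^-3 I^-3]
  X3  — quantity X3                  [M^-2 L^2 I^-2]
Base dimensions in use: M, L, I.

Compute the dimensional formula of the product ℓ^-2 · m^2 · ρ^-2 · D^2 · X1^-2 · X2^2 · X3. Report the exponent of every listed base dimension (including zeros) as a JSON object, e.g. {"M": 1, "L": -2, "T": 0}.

{"M": 6, "L": 2, "I": -6}

Write exponents as rows M,L,I / cols ℓ,m,ρ,i,D,X1,X2,X3:
  M: [ 0  1  1  0  0 -2  2 -2]
  L: [ 1  0 -3  0  1  0 -3  2]
  I: [ 0  0  0  1  0 -1 -3 -2]
  [M]: (-2)·0+(2)·1+(-2)·1+(2)·0+(-2)·-2+(2)·2+(1)·-2 = 6
  [L]: (-2)·1+(2)·0+(-2)·-3+(2)·1+(-2)·0+(2)·-3+(1)·2 = 2
  [I]: (-2)·0+(2)·0+(-2)·0+(2)·0+(-2)·-1+(2)·-3+(1)·-2 = -6
⇒ M^6 L^2 I^-6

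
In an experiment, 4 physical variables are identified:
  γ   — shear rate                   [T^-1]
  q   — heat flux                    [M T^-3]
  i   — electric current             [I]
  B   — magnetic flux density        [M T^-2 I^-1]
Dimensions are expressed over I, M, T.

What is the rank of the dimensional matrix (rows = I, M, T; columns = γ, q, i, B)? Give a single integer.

3

Exponent matrix [I,M,T] × [γ,q,i,B]:
  I: [ 0  0  1 -1]
  M: [ 0  1  0  1]
  T: [-1 -3  0 -2]
Row reduction gives pivot columns γ,q,i; rank = 3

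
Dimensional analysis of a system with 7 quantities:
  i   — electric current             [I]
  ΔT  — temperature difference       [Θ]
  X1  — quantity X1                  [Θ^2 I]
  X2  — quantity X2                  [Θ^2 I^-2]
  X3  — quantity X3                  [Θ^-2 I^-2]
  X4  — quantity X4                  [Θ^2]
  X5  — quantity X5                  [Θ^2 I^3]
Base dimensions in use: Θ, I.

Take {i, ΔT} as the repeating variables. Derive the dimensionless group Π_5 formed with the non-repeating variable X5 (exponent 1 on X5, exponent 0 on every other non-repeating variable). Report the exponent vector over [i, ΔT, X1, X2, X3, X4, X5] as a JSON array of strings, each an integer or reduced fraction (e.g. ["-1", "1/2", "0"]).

["-3", "-2", "0", "0", "0", "0", "1"]

Dimensional matrix (Θ×I by i×ΔT×X1×X2×X3×X4×X5):
  Θ: [ 0  1  2  2 -2  2  2]
  I: [ 1  0  1 -2 -2  0  3]
RREF → pivots at {i,ΔT} ⇒ r = 2
Pivot set = {i,ΔT}, free = {X1,X2,X3,X4,X5}
RREF:
  r0: [   1    0    1   -2   -2    0    3]
  r1: [   0    1    2    2   -2    2    2]
Fix exponent of X5 at 1, X1 at 0, X2 at 0, X3 at 0, X4 at 0; solve each RREF row for its pivot's exponent:
  r0: exp(i) + (3)·1 = 0 ⇒ exp(i) = -3
  r1: exp(ΔT) + (2)·1 = 0 ⇒ exp(ΔT) = -2
Π_5 = i^-3 · ΔT^-2 · X5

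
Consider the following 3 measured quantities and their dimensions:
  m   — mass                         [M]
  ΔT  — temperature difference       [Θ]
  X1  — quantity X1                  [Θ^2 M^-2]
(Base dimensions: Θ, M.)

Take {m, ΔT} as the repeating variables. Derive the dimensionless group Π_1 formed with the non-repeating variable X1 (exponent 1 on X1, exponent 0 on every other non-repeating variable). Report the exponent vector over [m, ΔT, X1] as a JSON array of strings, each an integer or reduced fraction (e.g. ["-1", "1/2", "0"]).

["2", "-2", "1"]

Write exponents as rows Θ,M / cols m,ΔT,X1:
  Θ: [ 0  1  2]
  M: [ 1  0 -2]
RREF → pivots at {m,ΔT} ⇒ r = 2
Pivot set = {m,ΔT}, free = {X1}
RREF:
  r0: [   1    0   -2]
  r1: [   0    1    2]
Fix exponent of X1 at 1; solve each RREF row for its pivot's exponent:
  r0: exp(m) + (-2)·1 = 0 ⇒ exp(m) = 2
  r1: exp(ΔT) + (2)·1 = 0 ⇒ exp(ΔT) = -2
Π_1 = m^2 · ΔT^-2 · X1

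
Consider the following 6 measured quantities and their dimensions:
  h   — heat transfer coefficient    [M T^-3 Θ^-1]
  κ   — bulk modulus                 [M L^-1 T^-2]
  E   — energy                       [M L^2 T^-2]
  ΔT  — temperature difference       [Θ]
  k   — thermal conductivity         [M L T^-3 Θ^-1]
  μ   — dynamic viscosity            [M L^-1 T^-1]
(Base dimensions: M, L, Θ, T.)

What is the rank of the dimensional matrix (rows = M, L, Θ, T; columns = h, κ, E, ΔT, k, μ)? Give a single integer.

4

Dimensional matrix (M×L×Θ×T by h×κ×E×ΔT×k×μ):
  M: [ 1  1  1  0  1  1]
  L: [ 0 -1  2  0  1 -1]
  Θ: [-1  0  0  1 -1  0]
  T: [-3 -2 -2  0 -3 -1]
RREF → pivots at {h,κ,E,ΔT} ⇒ r = 4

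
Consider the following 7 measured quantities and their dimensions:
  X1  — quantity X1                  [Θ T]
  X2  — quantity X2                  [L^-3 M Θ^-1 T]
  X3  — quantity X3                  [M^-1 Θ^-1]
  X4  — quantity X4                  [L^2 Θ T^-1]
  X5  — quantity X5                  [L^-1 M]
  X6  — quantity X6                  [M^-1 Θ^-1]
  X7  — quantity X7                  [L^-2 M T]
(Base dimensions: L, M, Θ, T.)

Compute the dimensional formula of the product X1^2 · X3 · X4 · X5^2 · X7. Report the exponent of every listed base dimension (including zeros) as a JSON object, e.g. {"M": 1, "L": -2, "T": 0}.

Dimensional matrix (L×M×Θ×T by X1×X2×X3×X4×X5×X6×X7):
  L: [ 0 -3  0  2 -1  0 -2]
  M: [ 0  1 -1  0  1 -1  1]
  Θ: [ 1 -1 -1  1  0 -1  0]
  T: [ 1  1  0 -1  0  0  1]
  [L]: (2)·0+(1)·0+(1)·2+(2)·-1+(1)·-2 = -2
  [M]: (2)·0+(1)·-1+(1)·0+(2)·1+(1)·1 = 2
  [Θ]: (2)·1+(1)·-1+(1)·1+(2)·0+(1)·0 = 2
  [T]: (2)·1+(1)·0+(1)·-1+(2)·0+(1)·1 = 2
⇒ L^-2 M^2 Θ^2 T^2

{"L": -2, "M": 2, "Θ": 2, "T": 2}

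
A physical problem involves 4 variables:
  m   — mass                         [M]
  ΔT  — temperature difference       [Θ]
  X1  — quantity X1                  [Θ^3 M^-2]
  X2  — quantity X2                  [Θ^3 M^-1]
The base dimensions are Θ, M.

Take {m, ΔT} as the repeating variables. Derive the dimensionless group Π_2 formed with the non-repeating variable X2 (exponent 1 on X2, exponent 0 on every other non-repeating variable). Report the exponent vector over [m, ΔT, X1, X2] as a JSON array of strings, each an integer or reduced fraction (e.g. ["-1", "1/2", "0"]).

Write exponents as rows Θ,M / cols m,ΔT,X1,X2:
  Θ: [ 0  1  3  3]
  M: [ 1  0 -2 -1]
Echelon form has 2 nonzero rows (pivots: m,ΔT)
Pivot set = {m,ΔT}, free = {X1,X2}
RREF:
  r0: [   1    0   -2   -1]
  r1: [   0    1    3    3]
Fix exponent of X2 at 1, X1 at 0; solve each RREF row for its pivot's exponent:
  r0: exp(m) + (-1)·1 = 0 ⇒ exp(m) = 1
  r1: exp(ΔT) + (3)·1 = 0 ⇒ exp(ΔT) = -3
Π_2 = m · ΔT^-3 · X2

["1", "-3", "0", "1"]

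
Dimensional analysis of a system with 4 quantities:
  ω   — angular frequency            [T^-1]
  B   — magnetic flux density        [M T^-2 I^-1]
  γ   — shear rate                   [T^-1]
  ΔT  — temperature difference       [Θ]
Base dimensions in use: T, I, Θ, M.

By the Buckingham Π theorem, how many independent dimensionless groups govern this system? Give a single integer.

Write exponents as rows T,I,Θ,M / cols ω,B,γ,ΔT:
  T: [-1 -2 -1  0]
  I: [ 0 -1  0  0]
  Θ: [ 0  0  0  1]
  M: [ 0  1  0  0]
Row reduction gives pivot columns ω,B,ΔT; rank = 3
Π count = n − r = 4 − 3 = 1

1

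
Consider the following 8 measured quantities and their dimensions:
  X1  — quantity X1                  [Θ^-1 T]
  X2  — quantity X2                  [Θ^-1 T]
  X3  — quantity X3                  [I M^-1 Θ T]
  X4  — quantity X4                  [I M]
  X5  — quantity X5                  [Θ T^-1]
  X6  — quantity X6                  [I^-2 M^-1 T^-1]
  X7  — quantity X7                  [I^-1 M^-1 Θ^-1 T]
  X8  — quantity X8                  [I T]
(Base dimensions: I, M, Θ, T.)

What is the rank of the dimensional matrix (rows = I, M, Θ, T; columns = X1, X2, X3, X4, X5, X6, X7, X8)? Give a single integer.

Exponent matrix [I,M,Θ,T] × [X1,X2,X3,X4,X5,X6,X7,X8]:
  I: [ 0  0  1  1  0 -2 -1  1]
  M: [ 0  0 -1  1  0 -1 -1  0]
  Θ: [-1 -1  1  0  1  0 -1  0]
  T: [ 1  1  1  0 -1 -1  1  1]
Row reduction gives pivot columns X1,X3,X4; rank = 3

3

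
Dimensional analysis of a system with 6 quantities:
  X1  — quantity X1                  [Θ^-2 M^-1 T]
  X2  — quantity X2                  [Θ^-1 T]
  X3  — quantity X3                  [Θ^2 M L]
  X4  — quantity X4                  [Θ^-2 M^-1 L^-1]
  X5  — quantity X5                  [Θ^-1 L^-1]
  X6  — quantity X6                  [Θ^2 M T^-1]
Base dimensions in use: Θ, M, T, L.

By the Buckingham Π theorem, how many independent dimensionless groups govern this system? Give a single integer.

Write exponents as rows Θ,M,T,L / cols X1,X2,X3,X4,X5,X6:
  Θ: [-2 -1  2 -2 -1  2]
  M: [-1  0  1 -1  0  1]
  T: [ 1  1  0  0  0 -1]
  L: [ 0  0  1 -1 -1  0]
Row reduction gives pivot columns X1,X2,X3; rank = 3
n=6, r=3 ⇒ 3 dimensionless groups

3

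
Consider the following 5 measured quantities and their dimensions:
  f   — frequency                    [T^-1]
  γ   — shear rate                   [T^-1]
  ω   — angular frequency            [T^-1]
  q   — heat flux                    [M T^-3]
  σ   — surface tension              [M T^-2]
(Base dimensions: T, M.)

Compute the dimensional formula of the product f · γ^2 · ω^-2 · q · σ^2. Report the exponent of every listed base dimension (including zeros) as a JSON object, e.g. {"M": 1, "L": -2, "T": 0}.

{"T": -8, "M": 3}

Dimensional matrix (T×M by f×γ×ω×q×σ):
  T: [-1 -1 -1 -3 -2]
  M: [ 0  0  0  1  1]
  [T]: (1)·-1+(2)·-1+(-2)·-1+(1)·-3+(2)·-2 = -8
  [M]: (1)·0+(2)·0+(-2)·0+(1)·1+(2)·1 = 3
⇒ T^-8 M^3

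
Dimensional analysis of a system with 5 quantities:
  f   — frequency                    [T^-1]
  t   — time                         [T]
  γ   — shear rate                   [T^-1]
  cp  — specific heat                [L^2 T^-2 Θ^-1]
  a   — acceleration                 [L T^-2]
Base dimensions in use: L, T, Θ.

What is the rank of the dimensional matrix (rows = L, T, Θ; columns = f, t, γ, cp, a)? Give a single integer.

Exponent matrix [L,T,Θ] × [f,t,γ,cp,a]:
  L: [ 0  0  0  2  1]
  T: [-1  1 -1 -2 -2]
  Θ: [ 0  0  0 -1  0]
RREF → pivots at {f,cp,a} ⇒ r = 3

3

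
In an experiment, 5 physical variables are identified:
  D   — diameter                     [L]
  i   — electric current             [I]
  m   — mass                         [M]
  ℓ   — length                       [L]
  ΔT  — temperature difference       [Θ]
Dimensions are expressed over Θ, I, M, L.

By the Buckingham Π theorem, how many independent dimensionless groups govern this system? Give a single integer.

1

Dimensional matrix (Θ×I×M×L by D×i×m×ℓ×ΔT):
  Θ: [ 0  0  0  0  1]
  I: [ 0  1  0  0  0]
  M: [ 0  0  1  0  0]
  L: [ 1  0  0  1  0]
Row reduction gives pivot columns D,i,m,ΔT; rank = 4
n=5, r=4 ⇒ 1 dimensionless group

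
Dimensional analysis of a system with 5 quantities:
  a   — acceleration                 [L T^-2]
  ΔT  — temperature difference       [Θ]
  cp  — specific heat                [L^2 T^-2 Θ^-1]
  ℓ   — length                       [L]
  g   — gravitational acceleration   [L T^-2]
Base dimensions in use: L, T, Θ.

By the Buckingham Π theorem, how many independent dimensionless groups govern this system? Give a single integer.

2

Write exponents as rows L,T,Θ / cols a,ΔT,cp,ℓ,g:
  L: [ 1  0  2  1  1]
  T: [-2  0 -2  0 -2]
  Θ: [ 0  1 -1  0  0]
RREF → pivots at {a,ΔT,cp} ⇒ r = 3
5 vars − rank 3 = 2 Π groups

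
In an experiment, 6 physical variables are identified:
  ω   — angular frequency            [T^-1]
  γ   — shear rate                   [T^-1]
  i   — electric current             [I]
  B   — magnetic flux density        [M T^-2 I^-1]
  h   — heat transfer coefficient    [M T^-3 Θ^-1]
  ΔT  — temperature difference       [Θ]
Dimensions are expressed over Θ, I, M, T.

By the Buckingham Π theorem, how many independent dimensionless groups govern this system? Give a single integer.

Dimensional matrix (Θ×I×M×T by ω×γ×i×B×h×ΔT):
  Θ: [ 0  0  0  0 -1  1]
  I: [ 0  0  1 -1  0  0]
  M: [ 0  0  0  1  1  0]
  T: [-1 -1  0 -2 -3  0]
Row reduction gives pivot columns ω,i,B,h; rank = 4
n=6, r=4 ⇒ 2 dimensionless groups

2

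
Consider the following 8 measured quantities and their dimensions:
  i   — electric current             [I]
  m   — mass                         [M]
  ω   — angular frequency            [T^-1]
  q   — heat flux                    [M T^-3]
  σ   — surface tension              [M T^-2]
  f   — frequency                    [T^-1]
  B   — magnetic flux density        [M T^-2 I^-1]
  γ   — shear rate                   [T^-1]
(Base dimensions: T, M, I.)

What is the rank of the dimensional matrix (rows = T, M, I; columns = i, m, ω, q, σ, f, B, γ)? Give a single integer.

3

Dimensional matrix (T×M×I by i×m×ω×q×σ×f×B×γ):
  T: [ 0  0 -1 -3 -2 -1 -2 -1]
  M: [ 0  1  0  1  1  0  1  0]
  I: [ 1  0  0  0  0  0 -1  0]
RREF → pivots at {i,m,ω} ⇒ r = 3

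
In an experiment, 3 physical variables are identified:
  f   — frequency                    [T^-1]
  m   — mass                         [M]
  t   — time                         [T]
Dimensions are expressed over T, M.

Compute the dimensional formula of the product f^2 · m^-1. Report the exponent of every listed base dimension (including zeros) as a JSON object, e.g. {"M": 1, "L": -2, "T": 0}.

Dimensional matrix (T×M by f×m×t):
  T: [-1  0  1]
  M: [ 0  1  0]
  [T]: (2)·-1+(-1)·0 = -2
  [M]: (2)·0+(-1)·1 = -1
⇒ T^-2 M^-1

{"T": -2, "M": -1}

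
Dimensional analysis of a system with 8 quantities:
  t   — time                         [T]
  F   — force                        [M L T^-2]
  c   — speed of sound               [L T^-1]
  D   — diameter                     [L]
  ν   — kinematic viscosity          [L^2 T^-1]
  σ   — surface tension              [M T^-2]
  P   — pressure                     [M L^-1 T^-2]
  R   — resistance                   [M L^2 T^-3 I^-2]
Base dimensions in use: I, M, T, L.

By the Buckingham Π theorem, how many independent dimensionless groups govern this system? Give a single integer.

4

Dimensional matrix (I×M×T×L by t×F×c×D×ν×σ×P×R):
  I: [ 0  0  0  0  0  0  0 -2]
  M: [ 0  1  0  0  0  1  1  1]
  T: [ 1 -2 -1  0 -1 -2 -2 -3]
  L: [ 0  1  1  1  2  0 -1  2]
Echelon form has 4 nonzero rows (pivots: t,F,c,R)
Π count = n − r = 8 − 4 = 4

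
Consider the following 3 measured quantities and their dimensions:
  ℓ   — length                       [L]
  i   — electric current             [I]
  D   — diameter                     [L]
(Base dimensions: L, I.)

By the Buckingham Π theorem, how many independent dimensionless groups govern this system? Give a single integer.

Dimensional matrix (L×I by ℓ×i×D):
  L: [ 1  0  1]
  I: [ 0  1  0]
Row reduction gives pivot columns ℓ,i; rank = 2
3 vars − rank 2 = 1 Π group

1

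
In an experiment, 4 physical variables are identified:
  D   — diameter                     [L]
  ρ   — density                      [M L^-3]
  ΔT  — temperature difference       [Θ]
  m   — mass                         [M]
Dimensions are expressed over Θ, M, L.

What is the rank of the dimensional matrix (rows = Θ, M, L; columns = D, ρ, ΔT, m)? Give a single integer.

3

Write exponents as rows Θ,M,L / cols D,ρ,ΔT,m:
  Θ: [ 0  0  1  0]
  M: [ 0  1  0  1]
  L: [ 1 -3  0  0]
Echelon form has 3 nonzero rows (pivots: D,ρ,ΔT)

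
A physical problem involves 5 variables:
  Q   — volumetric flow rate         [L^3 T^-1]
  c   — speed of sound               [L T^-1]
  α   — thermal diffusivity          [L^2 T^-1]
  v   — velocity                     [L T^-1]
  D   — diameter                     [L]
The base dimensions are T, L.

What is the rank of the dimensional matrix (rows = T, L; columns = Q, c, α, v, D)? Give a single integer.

Dimensional matrix (T×L by Q×c×α×v×D):
  T: [-1 -1 -1 -1  0]
  L: [ 3  1  2  1  1]
RREF → pivots at {Q,c} ⇒ r = 2

2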